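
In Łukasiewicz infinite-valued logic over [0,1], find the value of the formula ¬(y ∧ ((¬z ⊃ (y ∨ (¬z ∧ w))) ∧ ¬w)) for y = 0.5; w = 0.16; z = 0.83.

¬z: Łukasiewicz ¬ gives 1 − 0.83 = 0.17
¬z: Łukasiewicz ¬ gives 1 − 0.83 = 0.17
(¬z ∧ w) = min(0.17, 0.16) = 0.16
(y ∨ (¬z ∧ w)) = max(0.5, 0.16) = 0.5
(¬z ⊃ (y ∨ (¬z ∧ w))): min(1, 1 − 0.17 + 0.5) = 1
¬w: Łukasiewicz ¬ gives 1 − 0.16 = 0.84
((¬z ⊃ (y ∨ (¬z ∧ w))) ∧ ¬w) = min(1, 0.84) = 0.84
(y ∧ ((¬z ⊃ (y ∨ (¬z ∧ w))) ∧ ¬w)) = min(0.5, 0.84) = 0.5
¬(y ∧ ((¬z ⊃ (y ∨ (¬z ∧ w))) ∧ ¬w)): Łukasiewicz ¬ gives 1 − 0.5 = 0.5

0.50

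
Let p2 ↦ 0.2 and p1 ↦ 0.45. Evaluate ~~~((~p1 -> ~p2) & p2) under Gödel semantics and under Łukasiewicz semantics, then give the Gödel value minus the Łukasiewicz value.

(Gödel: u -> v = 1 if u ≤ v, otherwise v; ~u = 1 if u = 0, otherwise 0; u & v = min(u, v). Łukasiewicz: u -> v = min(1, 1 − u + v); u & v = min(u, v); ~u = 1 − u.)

-0.80

Gödel evaluation:
  ~p1: Gödel ¬ of 0.45 = 0 (operand ≠ 0)
  ~p2: Gödel ¬ of 0.2 = 0 (operand ≠ 0)
  (~p1 -> ~p2): 0 ≤ 0, so result = 1
  ((~p1 -> ~p2) & p2) = min(1, 0.2) = 0.2
  ~((~p1 -> ~p2) & p2): Gödel ¬ of 0.2 = 0 (operand ≠ 0)
  ~~((~p1 -> ~p2) & p2): Gödel ¬ of 0 = 1 (operand is 0)
  ~~~((~p1 -> ~p2) & p2): Gödel ¬ of 1 = 0 (operand ≠ 0)
  Gödel value = 0
Łukasiewicz evaluation:
  ~p1: Łukasiewicz ¬ gives 1 − 0.45 = 0.55
  ~p2: Łukasiewicz ¬ gives 1 − 0.2 = 0.8
  (~p1 -> ~p2): min(1, 1 − 0.55 + 0.8) = 1
  ((~p1 -> ~p2) & p2) = min(1, 0.2) = 0.2
  ~((~p1 -> ~p2) & p2): Łukasiewicz ¬ gives 1 − 0.2 = 0.8
  ~~((~p1 -> ~p2) & p2): Łukasiewicz ¬ gives 1 − 0.8 = 0.2
  ~~~((~p1 -> ~p2) & p2): Łukasiewicz ¬ gives 1 − 0.2 = 0.8
  Łukasiewicz value = 0.8
Difference: 0 − 0.8 = -0.80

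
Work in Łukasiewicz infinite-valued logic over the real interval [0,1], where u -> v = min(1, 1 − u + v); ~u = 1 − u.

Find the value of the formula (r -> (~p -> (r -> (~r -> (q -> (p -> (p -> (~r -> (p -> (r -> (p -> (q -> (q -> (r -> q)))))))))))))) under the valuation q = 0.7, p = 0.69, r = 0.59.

~p: Łukasiewicz ¬ gives 1 − 0.69 = 0.31
~r: Łukasiewicz ¬ gives 1 − 0.59 = 0.41
~r: Łukasiewicz ¬ gives 1 − 0.59 = 0.41
(r -> q): min(1, 1 − 0.59 + 0.7) = 1
(q -> (r -> q)): min(1, 1 − 0.7 + 1) = 1
(q -> (q -> (r -> q))): min(1, 1 − 0.7 + 1) = 1
(p -> (q -> (q -> (r -> q)))): min(1, 1 − 0.69 + 1) = 1
(r -> (p -> (q -> (q -> (r -> q))))): min(1, 1 − 0.59 + 1) = 1
(p -> (r -> (p -> (q -> (q -> (r -> q)))))): min(1, 1 − 0.69 + 1) = 1
(~r -> (p -> (r -> (p -> (q -> (q -> (r -> q))))))): min(1, 1 − 0.41 + 1) = 1
(p -> (~r -> (p -> (r -> (p -> (q -> (q -> (r -> q)))))))): min(1, 1 − 0.69 + 1) = 1
(p -> (p -> (~r -> (p -> (r -> (p -> (q -> (q -> (r -> q))))))))): min(1, 1 − 0.69 + 1) = 1
(q -> (p -> (p -> (~r -> (p -> (r -> (p -> (q -> (q -> (r -> q)))))))))): min(1, 1 − 0.7 + 1) = 1
(~r -> (q -> (p -> (p -> (~r -> (p -> (r -> (p -> (q -> (q -> (r -> q))))))))))): min(1, 1 − 0.41 + 1) = 1
(r -> (~r -> (q -> (p -> (p -> (~r -> (p -> (r -> (p -> (q -> (q -> (r -> q)))))))))))): min(1, 1 − 0.59 + 1) = 1
(~p -> (r -> (~r -> (q -> (p -> (p -> (~r -> (p -> (r -> (p -> (q -> (q -> (r -> q))))))))))))): min(1, 1 − 0.31 + 1) = 1
(r -> (~p -> (r -> (~r -> (q -> (p -> (p -> (~r -> (p -> (r -> (p -> (q -> (q -> (r -> q)))))))))))))): min(1, 1 − 0.59 + 1) = 1

1.00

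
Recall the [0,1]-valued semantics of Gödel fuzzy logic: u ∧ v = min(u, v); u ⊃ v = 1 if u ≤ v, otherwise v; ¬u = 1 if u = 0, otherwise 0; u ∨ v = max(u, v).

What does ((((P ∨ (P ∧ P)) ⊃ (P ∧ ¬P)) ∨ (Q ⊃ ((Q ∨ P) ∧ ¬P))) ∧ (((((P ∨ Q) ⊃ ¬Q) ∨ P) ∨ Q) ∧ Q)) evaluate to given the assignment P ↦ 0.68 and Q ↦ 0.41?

(P ∧ P) = min(0.68, 0.68) = 0.68
(P ∨ (P ∧ P)) = max(0.68, 0.68) = 0.68
¬P: Gödel ¬ of 0.68 = 0 (operand ≠ 0)
(P ∧ ¬P) = min(0.68, 0) = 0
((P ∨ (P ∧ P)) ⊃ (P ∧ ¬P)): 0.68 > 0, so result = 0
(Q ∨ P) = max(0.41, 0.68) = 0.68
¬P: Gödel ¬ of 0.68 = 0 (operand ≠ 0)
((Q ∨ P) ∧ ¬P) = min(0.68, 0) = 0
(Q ⊃ ((Q ∨ P) ∧ ¬P)): 0.41 > 0, so result = 0
(((P ∨ (P ∧ P)) ⊃ (P ∧ ¬P)) ∨ (Q ⊃ ((Q ∨ P) ∧ ¬P))) = max(0, 0) = 0
(P ∨ Q) = max(0.68, 0.41) = 0.68
¬Q: Gödel ¬ of 0.41 = 0 (operand ≠ 0)
((P ∨ Q) ⊃ ¬Q): 0.68 > 0, so result = 0
(((P ∨ Q) ⊃ ¬Q) ∨ P) = max(0, 0.68) = 0.68
((((P ∨ Q) ⊃ ¬Q) ∨ P) ∨ Q) = max(0.68, 0.41) = 0.68
(((((P ∨ Q) ⊃ ¬Q) ∨ P) ∨ Q) ∧ Q) = min(0.68, 0.41) = 0.41
((((P ∨ (P ∧ P)) ⊃ (P ∧ ¬P)) ∨ (Q ⊃ ((Q ∨ P) ∧ ¬P))) ∧ (((((P ∨ Q) ⊃ ¬Q) ∨ P) ∨ Q) ∧ Q)) = min(0, 0.41) = 0

0.00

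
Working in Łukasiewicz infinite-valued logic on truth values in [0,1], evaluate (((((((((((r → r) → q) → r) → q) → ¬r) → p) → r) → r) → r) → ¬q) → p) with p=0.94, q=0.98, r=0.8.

(r → r): min(1, 1 − 0.8 + 0.8) = 1
((r → r) → q): min(1, 1 − 1 + 0.98) = 0.98
(((r → r) → q) → r): min(1, 1 − 0.98 + 0.8) = 0.82
((((r → r) → q) → r) → q): min(1, 1 − 0.82 + 0.98) = 1
¬r: Łukasiewicz ¬ gives 1 − 0.8 = 0.2
(((((r → r) → q) → r) → q) → ¬r): min(1, 1 − 1 + 0.2) = 0.2
((((((r → r) → q) → r) → q) → ¬r) → p): min(1, 1 − 0.2 + 0.94) = 1
(((((((r → r) → q) → r) → q) → ¬r) → p) → r): min(1, 1 − 1 + 0.8) = 0.8
((((((((r → r) → q) → r) → q) → ¬r) → p) → r) → r): min(1, 1 − 0.8 + 0.8) = 1
(((((((((r → r) → q) → r) → q) → ¬r) → p) → r) → r) → r): min(1, 1 − 1 + 0.8) = 0.8
¬q: Łukasiewicz ¬ gives 1 − 0.98 = 0.02
((((((((((r → r) → q) → r) → q) → ¬r) → p) → r) → r) → r) → ¬q): min(1, 1 − 0.8 + 0.02) = 0.22
(((((((((((r → r) → q) → r) → q) → ¬r) → p) → r) → r) → r) → ¬q) → p): min(1, 1 − 0.22 + 0.94) = 1

1.00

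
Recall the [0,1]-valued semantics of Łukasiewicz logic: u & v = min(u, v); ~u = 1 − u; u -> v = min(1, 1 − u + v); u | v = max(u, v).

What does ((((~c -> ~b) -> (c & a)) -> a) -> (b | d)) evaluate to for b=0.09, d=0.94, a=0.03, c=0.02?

1.00

~c: Łukasiewicz ¬ gives 1 − 0.02 = 0.98
~b: Łukasiewicz ¬ gives 1 − 0.09 = 0.91
(~c -> ~b): min(1, 1 − 0.98 + 0.91) = 0.93
(c & a) = min(0.02, 0.03) = 0.02
((~c -> ~b) -> (c & a)): min(1, 1 − 0.93 + 0.02) = 0.09
(((~c -> ~b) -> (c & a)) -> a): min(1, 1 − 0.09 + 0.03) = 0.94
(b | d) = max(0.09, 0.94) = 0.94
((((~c -> ~b) -> (c & a)) -> a) -> (b | d)): min(1, 1 − 0.94 + 0.94) = 1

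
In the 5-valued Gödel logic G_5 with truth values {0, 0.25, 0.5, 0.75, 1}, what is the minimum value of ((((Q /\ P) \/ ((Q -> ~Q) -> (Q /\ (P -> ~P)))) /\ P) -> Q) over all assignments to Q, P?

The minimum is attained at Q = 0.25, P = 0.5:
  (Q /\ P) = min(0.25, 0.5) = 0.25
  ~Q: Gödel ¬ of 0.25 = 0 (operand ≠ 0)
  (Q -> ~Q): 0.25 > 0, so result = 0
  ~P: Gödel ¬ of 0.5 = 0 (operand ≠ 0)
  (P -> ~P): 0.5 > 0, so result = 0
  (Q /\ (P -> ~P)) = min(0.25, 0) = 0
  ((Q -> ~Q) -> (Q /\ (P -> ~P))): 0 ≤ 0, so result = 1
  ((Q /\ P) \/ ((Q -> ~Q) -> (Q /\ (P -> ~P)))) = max(0.25, 1) = 1
  (((Q /\ P) \/ ((Q -> ~Q) -> (Q /\ (P -> ~P)))) /\ P) = min(1, 0.5) = 0.5
  ((((Q /\ P) \/ ((Q -> ~Q) -> (Q /\ (P -> ~P)))) /\ P) -> Q): 0.5 > 0.25, so result = 0.25
Checking all 25 assignments confirms none give a value below 0.25.

0.25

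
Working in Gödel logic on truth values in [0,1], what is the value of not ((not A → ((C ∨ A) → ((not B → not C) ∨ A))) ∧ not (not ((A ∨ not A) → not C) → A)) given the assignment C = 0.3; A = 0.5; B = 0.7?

1.00

not A: Gödel ¬ of 0.5 = 0 (operand ≠ 0)
(C ∨ A) = max(0.3, 0.5) = 0.5
not B: Gödel ¬ of 0.7 = 0 (operand ≠ 0)
not C: Gödel ¬ of 0.3 = 0 (operand ≠ 0)
(not B → not C): 0 ≤ 0, so result = 1
((not B → not C) ∨ A) = max(1, 0.5) = 1
((C ∨ A) → ((not B → not C) ∨ A)): 0.5 ≤ 1, so result = 1
(not A → ((C ∨ A) → ((not B → not C) ∨ A))): 0 ≤ 1, so result = 1
not A: Gödel ¬ of 0.5 = 0 (operand ≠ 0)
(A ∨ not A) = max(0.5, 0) = 0.5
not C: Gödel ¬ of 0.3 = 0 (operand ≠ 0)
((A ∨ not A) → not C): 0.5 > 0, so result = 0
not ((A ∨ not A) → not C): Gödel ¬ of 0 = 1 (operand is 0)
(not ((A ∨ not A) → not C) → A): 1 > 0.5, so result = 0.5
not (not ((A ∨ not A) → not C) → A): Gödel ¬ of 0.5 = 0 (operand ≠ 0)
((not A → ((C ∨ A) → ((not B → not C) ∨ A))) ∧ not (not ((A ∨ not A) → not C) → A)) = min(1, 0) = 0
not ((not A → ((C ∨ A) → ((not B → not C) ∨ A))) ∧ not (not ((A ∨ not A) → not C) → A)): Gödel ¬ of 0 = 1 (operand is 0)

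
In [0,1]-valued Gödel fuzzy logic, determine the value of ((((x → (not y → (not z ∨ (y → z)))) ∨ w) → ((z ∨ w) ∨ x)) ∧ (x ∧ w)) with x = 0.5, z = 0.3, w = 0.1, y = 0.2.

0.10

not y: Gödel ¬ of 0.2 = 0 (operand ≠ 0)
not z: Gödel ¬ of 0.3 = 0 (operand ≠ 0)
(y → z): 0.2 ≤ 0.3, so result = 1
(not z ∨ (y → z)) = max(0, 1) = 1
(not y → (not z ∨ (y → z))): 0 ≤ 1, so result = 1
(x → (not y → (not z ∨ (y → z)))): 0.5 ≤ 1, so result = 1
((x → (not y → (not z ∨ (y → z)))) ∨ w) = max(1, 0.1) = 1
(z ∨ w) = max(0.3, 0.1) = 0.3
((z ∨ w) ∨ x) = max(0.3, 0.5) = 0.5
(((x → (not y → (not z ∨ (y → z)))) ∨ w) → ((z ∨ w) ∨ x)): 1 > 0.5, so result = 0.5
(x ∧ w) = min(0.5, 0.1) = 0.1
((((x → (not y → (not z ∨ (y → z)))) ∨ w) → ((z ∨ w) ∨ x)) ∧ (x ∧ w)) = min(0.5, 0.1) = 0.1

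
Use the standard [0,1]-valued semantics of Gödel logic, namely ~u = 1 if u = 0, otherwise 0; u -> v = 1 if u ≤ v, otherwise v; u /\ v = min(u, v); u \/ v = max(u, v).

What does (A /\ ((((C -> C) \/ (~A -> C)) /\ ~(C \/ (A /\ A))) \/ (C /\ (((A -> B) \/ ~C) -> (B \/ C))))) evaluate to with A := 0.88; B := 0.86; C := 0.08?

(C -> C): 0.08 ≤ 0.08, so result = 1
~A: Gödel ¬ of 0.88 = 0 (operand ≠ 0)
(~A -> C): 0 ≤ 0.08, so result = 1
((C -> C) \/ (~A -> C)) = max(1, 1) = 1
(A /\ A) = min(0.88, 0.88) = 0.88
(C \/ (A /\ A)) = max(0.08, 0.88) = 0.88
~(C \/ (A /\ A)): Gödel ¬ of 0.88 = 0 (operand ≠ 0)
(((C -> C) \/ (~A -> C)) /\ ~(C \/ (A /\ A))) = min(1, 0) = 0
(A -> B): 0.88 > 0.86, so result = 0.86
~C: Gödel ¬ of 0.08 = 0 (operand ≠ 0)
((A -> B) \/ ~C) = max(0.86, 0) = 0.86
(B \/ C) = max(0.86, 0.08) = 0.86
(((A -> B) \/ ~C) -> (B \/ C)): 0.86 ≤ 0.86, so result = 1
(C /\ (((A -> B) \/ ~C) -> (B \/ C))) = min(0.08, 1) = 0.08
((((C -> C) \/ (~A -> C)) /\ ~(C \/ (A /\ A))) \/ (C /\ (((A -> B) \/ ~C) -> (B \/ C)))) = max(0, 0.08) = 0.08
(A /\ ((((C -> C) \/ (~A -> C)) /\ ~(C \/ (A /\ A))) \/ (C /\ (((A -> B) \/ ~C) -> (B \/ C))))) = min(0.88, 0.08) = 0.08

0.08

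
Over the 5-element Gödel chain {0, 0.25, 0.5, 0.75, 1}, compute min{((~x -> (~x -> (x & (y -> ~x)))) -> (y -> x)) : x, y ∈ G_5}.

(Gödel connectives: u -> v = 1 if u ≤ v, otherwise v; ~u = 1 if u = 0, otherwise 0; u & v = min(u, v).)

The minimum is attained at x = 0.25, y = 0.5:
  ~x: Gödel ¬ of 0.25 = 0 (operand ≠ 0)
  ~x: Gödel ¬ of 0.25 = 0 (operand ≠ 0)
  ~x: Gödel ¬ of 0.25 = 0 (operand ≠ 0)
  (y -> ~x): 0.5 > 0, so result = 0
  (x & (y -> ~x)) = min(0.25, 0) = 0
  (~x -> (x & (y -> ~x))): 0 ≤ 0, so result = 1
  (~x -> (~x -> (x & (y -> ~x)))): 0 ≤ 1, so result = 1
  (y -> x): 0.5 > 0.25, so result = 0.25
  ((~x -> (~x -> (x & (y -> ~x)))) -> (y -> x)): 1 > 0.25, so result = 0.25
Checking all 25 assignments confirms none give a value below 0.25.

0.25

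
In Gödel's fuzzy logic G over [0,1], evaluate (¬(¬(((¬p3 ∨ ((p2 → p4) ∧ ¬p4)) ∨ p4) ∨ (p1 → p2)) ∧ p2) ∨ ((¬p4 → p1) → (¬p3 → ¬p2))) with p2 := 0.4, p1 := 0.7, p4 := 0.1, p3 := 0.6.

¬p3: Gödel ¬ of 0.6 = 0 (operand ≠ 0)
(p2 → p4): 0.4 > 0.1, so result = 0.1
¬p4: Gödel ¬ of 0.1 = 0 (operand ≠ 0)
((p2 → p4) ∧ ¬p4) = min(0.1, 0) = 0
(¬p3 ∨ ((p2 → p4) ∧ ¬p4)) = max(0, 0) = 0
((¬p3 ∨ ((p2 → p4) ∧ ¬p4)) ∨ p4) = max(0, 0.1) = 0.1
(p1 → p2): 0.7 > 0.4, so result = 0.4
(((¬p3 ∨ ((p2 → p4) ∧ ¬p4)) ∨ p4) ∨ (p1 → p2)) = max(0.1, 0.4) = 0.4
¬(((¬p3 ∨ ((p2 → p4) ∧ ¬p4)) ∨ p4) ∨ (p1 → p2)): Gödel ¬ of 0.4 = 0 (operand ≠ 0)
(¬(((¬p3 ∨ ((p2 → p4) ∧ ¬p4)) ∨ p4) ∨ (p1 → p2)) ∧ p2) = min(0, 0.4) = 0
¬(¬(((¬p3 ∨ ((p2 → p4) ∧ ¬p4)) ∨ p4) ∨ (p1 → p2)) ∧ p2): Gödel ¬ of 0 = 1 (operand is 0)
¬p4: Gödel ¬ of 0.1 = 0 (operand ≠ 0)
(¬p4 → p1): 0 ≤ 0.7, so result = 1
¬p3: Gödel ¬ of 0.6 = 0 (operand ≠ 0)
¬p2: Gödel ¬ of 0.4 = 0 (operand ≠ 0)
(¬p3 → ¬p2): 0 ≤ 0, so result = 1
((¬p4 → p1) → (¬p3 → ¬p2)): 1 ≤ 1, so result = 1
(¬(¬(((¬p3 ∨ ((p2 → p4) ∧ ¬p4)) ∨ p4) ∨ (p1 → p2)) ∧ p2) ∨ ((¬p4 → p1) → (¬p3 → ¬p2))) = max(1, 1) = 1

1.00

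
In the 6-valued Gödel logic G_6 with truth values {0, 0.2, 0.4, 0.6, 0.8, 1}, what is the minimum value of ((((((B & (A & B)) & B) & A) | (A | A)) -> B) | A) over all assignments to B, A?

0.20

The minimum is attained at B = 0, A = 0.2:
  (A & B) = min(0.2, 0) = 0
  (B & (A & B)) = min(0, 0) = 0
  ((B & (A & B)) & B) = min(0, 0) = 0
  (((B & (A & B)) & B) & A) = min(0, 0.2) = 0
  (A | A) = max(0.2, 0.2) = 0.2
  ((((B & (A & B)) & B) & A) | (A | A)) = max(0, 0.2) = 0.2
  (((((B & (A & B)) & B) & A) | (A | A)) -> B): 0.2 > 0, so result = 0
  ((((((B & (A & B)) & B) & A) | (A | A)) -> B) | A) = max(0, 0.2) = 0.2
Checking all 36 assignments confirms none give a value below 0.20.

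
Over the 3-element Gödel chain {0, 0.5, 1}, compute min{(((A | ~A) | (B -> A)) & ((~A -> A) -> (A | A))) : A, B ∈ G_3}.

The minimum is attained at A = 0.5, B = 0:
  ~A: Gödel ¬ of 0.5 = 0 (operand ≠ 0)
  (A | ~A) = max(0.5, 0) = 0.5
  (B -> A): 0 ≤ 0.5, so result = 1
  ((A | ~A) | (B -> A)) = max(0.5, 1) = 1
  ~A: Gödel ¬ of 0.5 = 0 (operand ≠ 0)
  (~A -> A): 0 ≤ 0.5, so result = 1
  (A | A) = max(0.5, 0.5) = 0.5
  ((~A -> A) -> (A | A)): 1 > 0.5, so result = 0.5
  (((A | ~A) | (B -> A)) & ((~A -> A) -> (A | A))) = min(1, 0.5) = 0.5
Checking all 9 assignments confirms none give a value below 0.50.

0.50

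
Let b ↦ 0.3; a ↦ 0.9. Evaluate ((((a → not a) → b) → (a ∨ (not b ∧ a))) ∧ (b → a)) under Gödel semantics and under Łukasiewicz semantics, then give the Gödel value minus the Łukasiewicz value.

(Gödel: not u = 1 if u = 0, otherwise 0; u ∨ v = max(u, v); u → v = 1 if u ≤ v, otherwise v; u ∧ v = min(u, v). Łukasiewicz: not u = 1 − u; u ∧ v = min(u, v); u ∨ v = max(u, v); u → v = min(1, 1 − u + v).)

Gödel evaluation:
  not a: Gödel ¬ of 0.9 = 0 (operand ≠ 0)
  (a → not a): 0.9 > 0, so result = 0
  ((a → not a) → b): 0 ≤ 0.3, so result = 1
  not b: Gödel ¬ of 0.3 = 0 (operand ≠ 0)
  (not b ∧ a) = min(0, 0.9) = 0
  (a ∨ (not b ∧ a)) = max(0.9, 0) = 0.9
  (((a → not a) → b) → (a ∨ (not b ∧ a))): 1 > 0.9, so result = 0.9
  (b → a): 0.3 ≤ 0.9, so result = 1
  ((((a → not a) → b) → (a ∨ (not b ∧ a))) ∧ (b → a)) = min(0.9, 1) = 0.9
  Gödel value = 0.9
Łukasiewicz evaluation:
  not a: Łukasiewicz ¬ gives 1 − 0.9 = 0.1
  (a → not a): min(1, 1 − 0.9 + 0.1) = 0.2
  ((a → not a) → b): min(1, 1 − 0.2 + 0.3) = 1
  not b: Łukasiewicz ¬ gives 1 − 0.3 = 0.7
  (not b ∧ a) = min(0.7, 0.9) = 0.7
  (a ∨ (not b ∧ a)) = max(0.9, 0.7) = 0.9
  (((a → not a) → b) → (a ∨ (not b ∧ a))): min(1, 1 − 1 + 0.9) = 0.9
  (b → a): min(1, 1 − 0.3 + 0.9) = 1
  ((((a → not a) → b) → (a ∨ (not b ∧ a))) ∧ (b → a)) = min(0.9, 1) = 0.9
  Łukasiewicz value = 0.9
Difference: 0.9 − 0.9 = 0.00

0.00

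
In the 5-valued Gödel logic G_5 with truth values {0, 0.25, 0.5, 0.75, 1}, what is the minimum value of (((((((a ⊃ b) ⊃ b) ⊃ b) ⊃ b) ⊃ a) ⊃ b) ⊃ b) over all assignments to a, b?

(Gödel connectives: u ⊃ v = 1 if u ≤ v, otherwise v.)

The minimum is attained at a = 0, b = 0.25:
  (a ⊃ b): 0 ≤ 0.25, so result = 1
  ((a ⊃ b) ⊃ b): 1 > 0.25, so result = 0.25
  (((a ⊃ b) ⊃ b) ⊃ b): 0.25 ≤ 0.25, so result = 1
  ((((a ⊃ b) ⊃ b) ⊃ b) ⊃ b): 1 > 0.25, so result = 0.25
  (((((a ⊃ b) ⊃ b) ⊃ b) ⊃ b) ⊃ a): 0.25 > 0, so result = 0
  ((((((a ⊃ b) ⊃ b) ⊃ b) ⊃ b) ⊃ a) ⊃ b): 0 ≤ 0.25, so result = 1
  (((((((a ⊃ b) ⊃ b) ⊃ b) ⊃ b) ⊃ a) ⊃ b) ⊃ b): 1 > 0.25, so result = 0.25
Checking all 25 assignments confirms none give a value below 0.25.

0.25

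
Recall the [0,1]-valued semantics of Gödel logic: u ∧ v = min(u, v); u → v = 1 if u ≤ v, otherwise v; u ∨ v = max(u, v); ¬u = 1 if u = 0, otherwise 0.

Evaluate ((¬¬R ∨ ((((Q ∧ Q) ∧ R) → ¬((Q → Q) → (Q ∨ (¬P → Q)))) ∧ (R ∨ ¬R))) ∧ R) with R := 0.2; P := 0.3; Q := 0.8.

0.20

¬R: Gödel ¬ of 0.2 = 0 (operand ≠ 0)
¬¬R: Gödel ¬ of 0 = 1 (operand is 0)
(Q ∧ Q) = min(0.8, 0.8) = 0.8
((Q ∧ Q) ∧ R) = min(0.8, 0.2) = 0.2
(Q → Q): 0.8 ≤ 0.8, so result = 1
¬P: Gödel ¬ of 0.3 = 0 (operand ≠ 0)
(¬P → Q): 0 ≤ 0.8, so result = 1
(Q ∨ (¬P → Q)) = max(0.8, 1) = 1
((Q → Q) → (Q ∨ (¬P → Q))): 1 ≤ 1, so result = 1
¬((Q → Q) → (Q ∨ (¬P → Q))): Gödel ¬ of 1 = 0 (operand ≠ 0)
(((Q ∧ Q) ∧ R) → ¬((Q → Q) → (Q ∨ (¬P → Q)))): 0.2 > 0, so result = 0
¬R: Gödel ¬ of 0.2 = 0 (operand ≠ 0)
(R ∨ ¬R) = max(0.2, 0) = 0.2
((((Q ∧ Q) ∧ R) → ¬((Q → Q) → (Q ∨ (¬P → Q)))) ∧ (R ∨ ¬R)) = min(0, 0.2) = 0
(¬¬R ∨ ((((Q ∧ Q) ∧ R) → ¬((Q → Q) → (Q ∨ (¬P → Q)))) ∧ (R ∨ ¬R))) = max(1, 0) = 1
((¬¬R ∨ ((((Q ∧ Q) ∧ R) → ¬((Q → Q) → (Q ∨ (¬P → Q)))) ∧ (R ∨ ¬R))) ∧ R) = min(1, 0.2) = 0.2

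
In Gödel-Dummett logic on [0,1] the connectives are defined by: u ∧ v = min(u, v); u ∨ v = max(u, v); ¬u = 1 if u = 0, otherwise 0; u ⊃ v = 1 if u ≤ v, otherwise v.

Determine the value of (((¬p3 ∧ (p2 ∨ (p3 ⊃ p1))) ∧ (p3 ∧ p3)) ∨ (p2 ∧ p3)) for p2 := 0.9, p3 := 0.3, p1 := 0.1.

¬p3: Gödel ¬ of 0.3 = 0 (operand ≠ 0)
(p3 ⊃ p1): 0.3 > 0.1, so result = 0.1
(p2 ∨ (p3 ⊃ p1)) = max(0.9, 0.1) = 0.9
(¬p3 ∧ (p2 ∨ (p3 ⊃ p1))) = min(0, 0.9) = 0
(p3 ∧ p3) = min(0.3, 0.3) = 0.3
((¬p3 ∧ (p2 ∨ (p3 ⊃ p1))) ∧ (p3 ∧ p3)) = min(0, 0.3) = 0
(p2 ∧ p3) = min(0.9, 0.3) = 0.3
(((¬p3 ∧ (p2 ∨ (p3 ⊃ p1))) ∧ (p3 ∧ p3)) ∨ (p2 ∧ p3)) = max(0, 0.3) = 0.3

0.30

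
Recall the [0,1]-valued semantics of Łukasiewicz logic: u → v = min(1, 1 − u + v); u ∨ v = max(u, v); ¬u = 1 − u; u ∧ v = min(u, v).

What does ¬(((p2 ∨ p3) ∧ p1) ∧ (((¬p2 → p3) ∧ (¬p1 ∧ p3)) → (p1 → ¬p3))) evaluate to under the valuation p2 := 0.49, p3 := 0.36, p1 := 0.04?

(p2 ∨ p3) = max(0.49, 0.36) = 0.49
((p2 ∨ p3) ∧ p1) = min(0.49, 0.04) = 0.04
¬p2: Łukasiewicz ¬ gives 1 − 0.49 = 0.51
(¬p2 → p3): min(1, 1 − 0.51 + 0.36) = 0.85
¬p1: Łukasiewicz ¬ gives 1 − 0.04 = 0.96
(¬p1 ∧ p3) = min(0.96, 0.36) = 0.36
((¬p2 → p3) ∧ (¬p1 ∧ p3)) = min(0.85, 0.36) = 0.36
¬p3: Łukasiewicz ¬ gives 1 − 0.36 = 0.64
(p1 → ¬p3): min(1, 1 − 0.04 + 0.64) = 1
(((¬p2 → p3) ∧ (¬p1 ∧ p3)) → (p1 → ¬p3)): min(1, 1 − 0.36 + 1) = 1
(((p2 ∨ p3) ∧ p1) ∧ (((¬p2 → p3) ∧ (¬p1 ∧ p3)) → (p1 → ¬p3))) = min(0.04, 1) = 0.04
¬(((p2 ∨ p3) ∧ p1) ∧ (((¬p2 → p3) ∧ (¬p1 ∧ p3)) → (p1 → ¬p3))): Łukasiewicz ¬ gives 1 − 0.04 = 0.96

0.96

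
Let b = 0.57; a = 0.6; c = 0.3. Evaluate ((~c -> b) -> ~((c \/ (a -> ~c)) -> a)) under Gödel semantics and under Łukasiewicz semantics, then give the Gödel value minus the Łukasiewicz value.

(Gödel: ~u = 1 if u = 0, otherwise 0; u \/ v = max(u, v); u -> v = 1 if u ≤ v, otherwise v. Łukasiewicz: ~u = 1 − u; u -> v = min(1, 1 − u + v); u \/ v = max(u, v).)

-0.53

Gödel evaluation:
  ~c: Gödel ¬ of 0.3 = 0 (operand ≠ 0)
  (~c -> b): 0 ≤ 0.57, so result = 1
  ~c: Gödel ¬ of 0.3 = 0 (operand ≠ 0)
  (a -> ~c): 0.6 > 0, so result = 0
  (c \/ (a -> ~c)) = max(0.3, 0) = 0.3
  ((c \/ (a -> ~c)) -> a): 0.3 ≤ 0.6, so result = 1
  ~((c \/ (a -> ~c)) -> a): Gödel ¬ of 1 = 0 (operand ≠ 0)
  ((~c -> b) -> ~((c \/ (a -> ~c)) -> a)): 1 > 0, so result = 0
  Gödel value = 0
Łukasiewicz evaluation:
  ~c: Łukasiewicz ¬ gives 1 − 0.3 = 0.7
  (~c -> b): min(1, 1 − 0.7 + 0.57) = 0.87
  ~c: Łukasiewicz ¬ gives 1 − 0.3 = 0.7
  (a -> ~c): min(1, 1 − 0.6 + 0.7) = 1
  (c \/ (a -> ~c)) = max(0.3, 1) = 1
  ((c \/ (a -> ~c)) -> a): min(1, 1 − 1 + 0.6) = 0.6
  ~((c \/ (a -> ~c)) -> a): Łukasiewicz ¬ gives 1 − 0.6 = 0.4
  ((~c -> b) -> ~((c \/ (a -> ~c)) -> a)): min(1, 1 − 0.87 + 0.4) = 0.53
  Łukasiewicz value = 0.53
Difference: 0 − 0.53 = -0.53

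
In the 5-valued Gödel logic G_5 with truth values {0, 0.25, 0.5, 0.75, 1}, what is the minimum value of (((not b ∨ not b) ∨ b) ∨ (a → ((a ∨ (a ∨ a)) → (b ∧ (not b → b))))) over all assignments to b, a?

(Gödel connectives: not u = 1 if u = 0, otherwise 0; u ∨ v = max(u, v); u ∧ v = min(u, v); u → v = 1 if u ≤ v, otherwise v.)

The minimum is attained at b = 0.25, a = 0.5:
  not b: Gödel ¬ of 0.25 = 0 (operand ≠ 0)
  not b: Gödel ¬ of 0.25 = 0 (operand ≠ 0)
  (not b ∨ not b) = max(0, 0) = 0
  ((not b ∨ not b) ∨ b) = max(0, 0.25) = 0.25
  (a ∨ a) = max(0.5, 0.5) = 0.5
  (a ∨ (a ∨ a)) = max(0.5, 0.5) = 0.5
  not b: Gödel ¬ of 0.25 = 0 (operand ≠ 0)
  (not b → b): 0 ≤ 0.25, so result = 1
  (b ∧ (not b → b)) = min(0.25, 1) = 0.25
  ((a ∨ (a ∨ a)) → (b ∧ (not b → b))): 0.5 > 0.25, so result = 0.25
  (a → ((a ∨ (a ∨ a)) → (b ∧ (not b → b)))): 0.5 > 0.25, so result = 0.25
  (((not b ∨ not b) ∨ b) ∨ (a → ((a ∨ (a ∨ a)) → (b ∧ (not b → b))))) = max(0.25, 0.25) = 0.25
Checking all 25 assignments confirms none give a value below 0.25.

0.25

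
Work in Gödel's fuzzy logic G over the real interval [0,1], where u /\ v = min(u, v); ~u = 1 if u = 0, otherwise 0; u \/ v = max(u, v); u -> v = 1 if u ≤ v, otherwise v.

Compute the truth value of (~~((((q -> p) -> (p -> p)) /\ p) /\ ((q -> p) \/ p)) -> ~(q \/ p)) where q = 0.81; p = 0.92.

0.00

(q -> p): 0.81 ≤ 0.92, so result = 1
(p -> p): 0.92 ≤ 0.92, so result = 1
((q -> p) -> (p -> p)): 1 ≤ 1, so result = 1
(((q -> p) -> (p -> p)) /\ p) = min(1, 0.92) = 0.92
(q -> p): 0.81 ≤ 0.92, so result = 1
((q -> p) \/ p) = max(1, 0.92) = 1
((((q -> p) -> (p -> p)) /\ p) /\ ((q -> p) \/ p)) = min(0.92, 1) = 0.92
~((((q -> p) -> (p -> p)) /\ p) /\ ((q -> p) \/ p)): Gödel ¬ of 0.92 = 0 (operand ≠ 0)
~~((((q -> p) -> (p -> p)) /\ p) /\ ((q -> p) \/ p)): Gödel ¬ of 0 = 1 (operand is 0)
(q \/ p) = max(0.81, 0.92) = 0.92
~(q \/ p): Gödel ¬ of 0.92 = 0 (operand ≠ 0)
(~~((((q -> p) -> (p -> p)) /\ p) /\ ((q -> p) \/ p)) -> ~(q \/ p)): 1 > 0, so result = 0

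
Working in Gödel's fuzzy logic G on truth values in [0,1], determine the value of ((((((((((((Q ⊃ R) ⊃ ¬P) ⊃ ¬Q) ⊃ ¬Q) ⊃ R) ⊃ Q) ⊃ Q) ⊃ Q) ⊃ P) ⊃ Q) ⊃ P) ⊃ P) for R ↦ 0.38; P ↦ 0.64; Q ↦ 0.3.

0.64

(Q ⊃ R): 0.3 ≤ 0.38, so result = 1
¬P: Gödel ¬ of 0.64 = 0 (operand ≠ 0)
((Q ⊃ R) ⊃ ¬P): 1 > 0, so result = 0
¬Q: Gödel ¬ of 0.3 = 0 (operand ≠ 0)
(((Q ⊃ R) ⊃ ¬P) ⊃ ¬Q): 0 ≤ 0, so result = 1
¬Q: Gödel ¬ of 0.3 = 0 (operand ≠ 0)
((((Q ⊃ R) ⊃ ¬P) ⊃ ¬Q) ⊃ ¬Q): 1 > 0, so result = 0
(((((Q ⊃ R) ⊃ ¬P) ⊃ ¬Q) ⊃ ¬Q) ⊃ R): 0 ≤ 0.38, so result = 1
((((((Q ⊃ R) ⊃ ¬P) ⊃ ¬Q) ⊃ ¬Q) ⊃ R) ⊃ Q): 1 > 0.3, so result = 0.3
(((((((Q ⊃ R) ⊃ ¬P) ⊃ ¬Q) ⊃ ¬Q) ⊃ R) ⊃ Q) ⊃ Q): 0.3 ≤ 0.3, so result = 1
((((((((Q ⊃ R) ⊃ ¬P) ⊃ ¬Q) ⊃ ¬Q) ⊃ R) ⊃ Q) ⊃ Q) ⊃ Q): 1 > 0.3, so result = 0.3
(((((((((Q ⊃ R) ⊃ ¬P) ⊃ ¬Q) ⊃ ¬Q) ⊃ R) ⊃ Q) ⊃ Q) ⊃ Q) ⊃ P): 0.3 ≤ 0.64, so result = 1
((((((((((Q ⊃ R) ⊃ ¬P) ⊃ ¬Q) ⊃ ¬Q) ⊃ R) ⊃ Q) ⊃ Q) ⊃ Q) ⊃ P) ⊃ Q): 1 > 0.3, so result = 0.3
(((((((((((Q ⊃ R) ⊃ ¬P) ⊃ ¬Q) ⊃ ¬Q) ⊃ R) ⊃ Q) ⊃ Q) ⊃ Q) ⊃ P) ⊃ Q) ⊃ P): 0.3 ≤ 0.64, so result = 1
((((((((((((Q ⊃ R) ⊃ ¬P) ⊃ ¬Q) ⊃ ¬Q) ⊃ R) ⊃ Q) ⊃ Q) ⊃ Q) ⊃ P) ⊃ Q) ⊃ P) ⊃ P): 1 > 0.64, so result = 0.64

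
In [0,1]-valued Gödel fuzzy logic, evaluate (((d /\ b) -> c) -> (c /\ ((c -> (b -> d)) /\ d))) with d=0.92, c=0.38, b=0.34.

0.38

(d /\ b) = min(0.92, 0.34) = 0.34
((d /\ b) -> c): 0.34 ≤ 0.38, so result = 1
(b -> d): 0.34 ≤ 0.92, so result = 1
(c -> (b -> d)): 0.38 ≤ 1, so result = 1
((c -> (b -> d)) /\ d) = min(1, 0.92) = 0.92
(c /\ ((c -> (b -> d)) /\ d)) = min(0.38, 0.92) = 0.38
(((d /\ b) -> c) -> (c /\ ((c -> (b -> d)) /\ d))): 1 > 0.38, so result = 0.38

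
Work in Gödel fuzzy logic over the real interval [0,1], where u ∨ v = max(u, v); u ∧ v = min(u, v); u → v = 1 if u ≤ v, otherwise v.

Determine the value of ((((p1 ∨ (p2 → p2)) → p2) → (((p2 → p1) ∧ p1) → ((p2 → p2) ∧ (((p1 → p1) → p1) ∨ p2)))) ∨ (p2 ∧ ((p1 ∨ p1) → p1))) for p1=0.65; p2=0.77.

(p2 → p2): 0.77 ≤ 0.77, so result = 1
(p1 ∨ (p2 → p2)) = max(0.65, 1) = 1
((p1 ∨ (p2 → p2)) → p2): 1 > 0.77, so result = 0.77
(p2 → p1): 0.77 > 0.65, so result = 0.65
((p2 → p1) ∧ p1) = min(0.65, 0.65) = 0.65
(p2 → p2): 0.77 ≤ 0.77, so result = 1
(p1 → p1): 0.65 ≤ 0.65, so result = 1
((p1 → p1) → p1): 1 > 0.65, so result = 0.65
(((p1 → p1) → p1) ∨ p2) = max(0.65, 0.77) = 0.77
((p2 → p2) ∧ (((p1 → p1) → p1) ∨ p2)) = min(1, 0.77) = 0.77
(((p2 → p1) ∧ p1) → ((p2 → p2) ∧ (((p1 → p1) → p1) ∨ p2))): 0.65 ≤ 0.77, so result = 1
(((p1 ∨ (p2 → p2)) → p2) → (((p2 → p1) ∧ p1) → ((p2 → p2) ∧ (((p1 → p1) → p1) ∨ p2)))): 0.77 ≤ 1, so result = 1
(p1 ∨ p1) = max(0.65, 0.65) = 0.65
((p1 ∨ p1) → p1): 0.65 ≤ 0.65, so result = 1
(p2 ∧ ((p1 ∨ p1) → p1)) = min(0.77, 1) = 0.77
((((p1 ∨ (p2 → p2)) → p2) → (((p2 → p1) ∧ p1) → ((p2 → p2) ∧ (((p1 → p1) → p1) ∨ p2)))) ∨ (p2 ∧ ((p1 ∨ p1) → p1))) = max(1, 0.77) = 1

1.00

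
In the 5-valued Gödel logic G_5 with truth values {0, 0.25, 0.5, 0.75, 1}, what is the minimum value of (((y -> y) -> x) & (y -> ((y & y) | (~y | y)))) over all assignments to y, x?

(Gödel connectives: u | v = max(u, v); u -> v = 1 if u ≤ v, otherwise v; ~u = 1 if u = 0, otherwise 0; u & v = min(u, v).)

The minimum is attained at y = 0, x = 0:
  (y -> y): 0 ≤ 0, so result = 1
  ((y -> y) -> x): 1 > 0, so result = 0
  (y & y) = min(0, 0) = 0
  ~y: Gödel ¬ of 0 = 1 (operand is 0)
  (~y | y) = max(1, 0) = 1
  ((y & y) | (~y | y)) = max(0, 1) = 1
  (y -> ((y & y) | (~y | y))): 0 ≤ 1, so result = 1
  (((y -> y) -> x) & (y -> ((y & y) | (~y | y)))) = min(0, 1) = 0
Checking all 25 assignments confirms none give a value below 0.00.

0.00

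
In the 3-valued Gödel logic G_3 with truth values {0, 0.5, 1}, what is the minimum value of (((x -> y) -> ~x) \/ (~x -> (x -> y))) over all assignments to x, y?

Every assignment gives 1. For instance at x = 0, y = 0:
  (x -> y): 0 ≤ 0, so result = 1
  ~x: Gödel ¬ of 0 = 1 (operand is 0)
  ((x -> y) -> ~x): 1 ≤ 1, so result = 1
  ~x: Gödel ¬ of 0 = 1 (operand is 0)
  (x -> y): 0 ≤ 0, so result = 1
  (~x -> (x -> y)): 1 ≤ 1, so result = 1
  (((x -> y) -> ~x) \/ (~x -> (x -> y))) = max(1, 1) = 1
All 9 assignments give value 1 — the formula is a G_3-tautology.

1.00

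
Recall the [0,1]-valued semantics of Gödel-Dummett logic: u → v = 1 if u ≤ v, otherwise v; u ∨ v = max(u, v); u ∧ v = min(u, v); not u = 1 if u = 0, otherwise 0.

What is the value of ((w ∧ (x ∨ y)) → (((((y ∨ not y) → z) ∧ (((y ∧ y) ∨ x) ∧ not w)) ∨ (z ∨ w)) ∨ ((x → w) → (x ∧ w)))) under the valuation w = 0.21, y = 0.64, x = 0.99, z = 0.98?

(x ∨ y) = max(0.99, 0.64) = 0.99
(w ∧ (x ∨ y)) = min(0.21, 0.99) = 0.21
not y: Gödel ¬ of 0.64 = 0 (operand ≠ 0)
(y ∨ not y) = max(0.64, 0) = 0.64
((y ∨ not y) → z): 0.64 ≤ 0.98, so result = 1
(y ∧ y) = min(0.64, 0.64) = 0.64
((y ∧ y) ∨ x) = max(0.64, 0.99) = 0.99
not w: Gödel ¬ of 0.21 = 0 (operand ≠ 0)
(((y ∧ y) ∨ x) ∧ not w) = min(0.99, 0) = 0
(((y ∨ not y) → z) ∧ (((y ∧ y) ∨ x) ∧ not w)) = min(1, 0) = 0
(z ∨ w) = max(0.98, 0.21) = 0.98
((((y ∨ not y) → z) ∧ (((y ∧ y) ∨ x) ∧ not w)) ∨ (z ∨ w)) = max(0, 0.98) = 0.98
(x → w): 0.99 > 0.21, so result = 0.21
(x ∧ w) = min(0.99, 0.21) = 0.21
((x → w) → (x ∧ w)): 0.21 ≤ 0.21, so result = 1
(((((y ∨ not y) → z) ∧ (((y ∧ y) ∨ x) ∧ not w)) ∨ (z ∨ w)) ∨ ((x → w) → (x ∧ w))) = max(0.98, 1) = 1
((w ∧ (x ∨ y)) → (((((y ∨ not y) → z) ∧ (((y ∧ y) ∨ x) ∧ not w)) ∨ (z ∨ w)) ∨ ((x → w) → (x ∧ w)))): 0.21 ≤ 1, so result = 1

1.00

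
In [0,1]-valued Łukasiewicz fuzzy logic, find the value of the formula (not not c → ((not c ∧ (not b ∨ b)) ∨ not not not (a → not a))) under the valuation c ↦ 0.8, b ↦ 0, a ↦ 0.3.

0.40

not c: Łukasiewicz ¬ gives 1 − 0.8 = 0.2
not not c: Łukasiewicz ¬ gives 1 − 0.2 = 0.8
not c: Łukasiewicz ¬ gives 1 − 0.8 = 0.2
not b: Łukasiewicz ¬ gives 1 − 0 = 1
(not b ∨ b) = max(1, 0) = 1
(not c ∧ (not b ∨ b)) = min(0.2, 1) = 0.2
not a: Łukasiewicz ¬ gives 1 − 0.3 = 0.7
(a → not a): min(1, 1 − 0.3 + 0.7) = 1
not (a → not a): Łukasiewicz ¬ gives 1 − 1 = 0
not not (a → not a): Łukasiewicz ¬ gives 1 − 0 = 1
not not not (a → not a): Łukasiewicz ¬ gives 1 − 1 = 0
((not c ∧ (not b ∨ b)) ∨ not not not (a → not a)) = max(0.2, 0) = 0.2
(not not c → ((not c ∧ (not b ∨ b)) ∨ not not not (a → not a))): min(1, 1 − 0.8 + 0.2) = 0.4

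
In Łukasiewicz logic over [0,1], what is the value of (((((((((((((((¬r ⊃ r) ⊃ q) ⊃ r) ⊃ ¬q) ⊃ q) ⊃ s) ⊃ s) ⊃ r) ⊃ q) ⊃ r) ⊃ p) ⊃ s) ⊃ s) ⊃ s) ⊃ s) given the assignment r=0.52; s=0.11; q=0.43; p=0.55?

¬r: Łukasiewicz ¬ gives 1 − 0.52 = 0.48
(¬r ⊃ r): min(1, 1 − 0.48 + 0.52) = 1
((¬r ⊃ r) ⊃ q): min(1, 1 − 1 + 0.43) = 0.43
(((¬r ⊃ r) ⊃ q) ⊃ r): min(1, 1 − 0.43 + 0.52) = 1
¬q: Łukasiewicz ¬ gives 1 − 0.43 = 0.57
((((¬r ⊃ r) ⊃ q) ⊃ r) ⊃ ¬q): min(1, 1 − 1 + 0.57) = 0.57
(((((¬r ⊃ r) ⊃ q) ⊃ r) ⊃ ¬q) ⊃ q): min(1, 1 − 0.57 + 0.43) = 0.86
((((((¬r ⊃ r) ⊃ q) ⊃ r) ⊃ ¬q) ⊃ q) ⊃ s): min(1, 1 − 0.86 + 0.11) = 0.25
(((((((¬r ⊃ r) ⊃ q) ⊃ r) ⊃ ¬q) ⊃ q) ⊃ s) ⊃ s): min(1, 1 − 0.25 + 0.11) = 0.86
((((((((¬r ⊃ r) ⊃ q) ⊃ r) ⊃ ¬q) ⊃ q) ⊃ s) ⊃ s) ⊃ r): min(1, 1 − 0.86 + 0.52) = 0.66
(((((((((¬r ⊃ r) ⊃ q) ⊃ r) ⊃ ¬q) ⊃ q) ⊃ s) ⊃ s) ⊃ r) ⊃ q): min(1, 1 − 0.66 + 0.43) = 0.77
((((((((((¬r ⊃ r) ⊃ q) ⊃ r) ⊃ ¬q) ⊃ q) ⊃ s) ⊃ s) ⊃ r) ⊃ q) ⊃ r): min(1, 1 − 0.77 + 0.52) = 0.75
(((((((((((¬r ⊃ r) ⊃ q) ⊃ r) ⊃ ¬q) ⊃ q) ⊃ s) ⊃ s) ⊃ r) ⊃ q) ⊃ r) ⊃ p): min(1, 1 − 0.75 + 0.55) = 0.8
((((((((((((¬r ⊃ r) ⊃ q) ⊃ r) ⊃ ¬q) ⊃ q) ⊃ s) ⊃ s) ⊃ r) ⊃ q) ⊃ r) ⊃ p) ⊃ s): min(1, 1 − 0.8 + 0.11) = 0.31
(((((((((((((¬r ⊃ r) ⊃ q) ⊃ r) ⊃ ¬q) ⊃ q) ⊃ s) ⊃ s) ⊃ r) ⊃ q) ⊃ r) ⊃ p) ⊃ s) ⊃ s): min(1, 1 − 0.31 + 0.11) = 0.8
((((((((((((((¬r ⊃ r) ⊃ q) ⊃ r) ⊃ ¬q) ⊃ q) ⊃ s) ⊃ s) ⊃ r) ⊃ q) ⊃ r) ⊃ p) ⊃ s) ⊃ s) ⊃ s): min(1, 1 − 0.8 + 0.11) = 0.31
(((((((((((((((¬r ⊃ r) ⊃ q) ⊃ r) ⊃ ¬q) ⊃ q) ⊃ s) ⊃ s) ⊃ r) ⊃ q) ⊃ r) ⊃ p) ⊃ s) ⊃ s) ⊃ s) ⊃ s): min(1, 1 − 0.31 + 0.11) = 0.8

0.80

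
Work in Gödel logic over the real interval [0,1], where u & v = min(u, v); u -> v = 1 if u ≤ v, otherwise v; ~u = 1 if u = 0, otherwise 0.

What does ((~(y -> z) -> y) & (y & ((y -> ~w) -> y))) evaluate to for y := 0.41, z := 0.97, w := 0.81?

0.41

(y -> z): 0.41 ≤ 0.97, so result = 1
~(y -> z): Gödel ¬ of 1 = 0 (operand ≠ 0)
(~(y -> z) -> y): 0 ≤ 0.41, so result = 1
~w: Gödel ¬ of 0.81 = 0 (operand ≠ 0)
(y -> ~w): 0.41 > 0, so result = 0
((y -> ~w) -> y): 0 ≤ 0.41, so result = 1
(y & ((y -> ~w) -> y)) = min(0.41, 1) = 0.41
((~(y -> z) -> y) & (y & ((y -> ~w) -> y))) = min(1, 0.41) = 0.41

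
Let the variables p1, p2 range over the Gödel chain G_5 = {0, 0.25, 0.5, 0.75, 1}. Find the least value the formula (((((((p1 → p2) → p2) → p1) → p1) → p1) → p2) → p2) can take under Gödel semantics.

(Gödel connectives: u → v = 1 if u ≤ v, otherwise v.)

The minimum is attained at p1 = 0, p2 = 0.25:
  (p1 → p2): 0 ≤ 0.25, so result = 1
  ((p1 → p2) → p2): 1 > 0.25, so result = 0.25
  (((p1 → p2) → p2) → p1): 0.25 > 0, so result = 0
  ((((p1 → p2) → p2) → p1) → p1): 0 ≤ 0, so result = 1
  (((((p1 → p2) → p2) → p1) → p1) → p1): 1 > 0, so result = 0
  ((((((p1 → p2) → p2) → p1) → p1) → p1) → p2): 0 ≤ 0.25, so result = 1
  (((((((p1 → p2) → p2) → p1) → p1) → p1) → p2) → p2): 1 > 0.25, so result = 0.25
Checking all 25 assignments confirms none give a value below 0.25.

0.25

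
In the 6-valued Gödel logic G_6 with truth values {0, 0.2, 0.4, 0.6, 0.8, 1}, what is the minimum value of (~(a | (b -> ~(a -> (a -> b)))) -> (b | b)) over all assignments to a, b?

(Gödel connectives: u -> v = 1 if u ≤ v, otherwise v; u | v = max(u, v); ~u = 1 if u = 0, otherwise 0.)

The minimum is attained at a = 0, b = 0.2:
  (a -> b): 0 ≤ 0.2, so result = 1
  (a -> (a -> b)): 0 ≤ 1, so result = 1
  ~(a -> (a -> b)): Gödel ¬ of 1 = 0 (operand ≠ 0)
  (b -> ~(a -> (a -> b))): 0.2 > 0, so result = 0
  (a | (b -> ~(a -> (a -> b)))) = max(0, 0) = 0
  ~(a | (b -> ~(a -> (a -> b)))): Gödel ¬ of 0 = 1 (operand is 0)
  (b | b) = max(0.2, 0.2) = 0.2
  (~(a | (b -> ~(a -> (a -> b)))) -> (b | b)): 1 > 0.2, so result = 0.2
Checking all 36 assignments confirms none give a value below 0.20.

0.20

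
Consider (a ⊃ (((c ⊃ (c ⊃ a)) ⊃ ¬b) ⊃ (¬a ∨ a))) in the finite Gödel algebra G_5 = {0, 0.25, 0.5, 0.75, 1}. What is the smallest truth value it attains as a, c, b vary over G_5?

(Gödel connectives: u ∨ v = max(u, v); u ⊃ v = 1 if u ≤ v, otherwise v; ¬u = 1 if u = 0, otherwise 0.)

Every assignment gives 1. For instance at a = 0, c = 0, b = 0:
  (c ⊃ a): 0 ≤ 0, so result = 1
  (c ⊃ (c ⊃ a)): 0 ≤ 1, so result = 1
  ¬b: Gödel ¬ of 0 = 1 (operand is 0)
  ((c ⊃ (c ⊃ a)) ⊃ ¬b): 1 ≤ 1, so result = 1
  ¬a: Gödel ¬ of 0 = 1 (operand is 0)
  (¬a ∨ a) = max(1, 0) = 1
  (((c ⊃ (c ⊃ a)) ⊃ ¬b) ⊃ (¬a ∨ a)): 1 ≤ 1, so result = 1
  (a ⊃ (((c ⊃ (c ⊃ a)) ⊃ ¬b) ⊃ (¬a ∨ a))): 0 ≤ 1, so result = 1
All 125 assignments give value 1 — the formula is a G_5-tautology.

1.00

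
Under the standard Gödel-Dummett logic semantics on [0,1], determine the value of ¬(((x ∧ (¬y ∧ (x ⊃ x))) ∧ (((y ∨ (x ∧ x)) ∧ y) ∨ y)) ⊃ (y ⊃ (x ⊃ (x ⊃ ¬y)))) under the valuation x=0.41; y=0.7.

¬y: Gödel ¬ of 0.7 = 0 (operand ≠ 0)
(x ⊃ x): 0.41 ≤ 0.41, so result = 1
(¬y ∧ (x ⊃ x)) = min(0, 1) = 0
(x ∧ (¬y ∧ (x ⊃ x))) = min(0.41, 0) = 0
(x ∧ x) = min(0.41, 0.41) = 0.41
(y ∨ (x ∧ x)) = max(0.7, 0.41) = 0.7
((y ∨ (x ∧ x)) ∧ y) = min(0.7, 0.7) = 0.7
(((y ∨ (x ∧ x)) ∧ y) ∨ y) = max(0.7, 0.7) = 0.7
((x ∧ (¬y ∧ (x ⊃ x))) ∧ (((y ∨ (x ∧ x)) ∧ y) ∨ y)) = min(0, 0.7) = 0
¬y: Gödel ¬ of 0.7 = 0 (operand ≠ 0)
(x ⊃ ¬y): 0.41 > 0, so result = 0
(x ⊃ (x ⊃ ¬y)): 0.41 > 0, so result = 0
(y ⊃ (x ⊃ (x ⊃ ¬y))): 0.7 > 0, so result = 0
(((x ∧ (¬y ∧ (x ⊃ x))) ∧ (((y ∨ (x ∧ x)) ∧ y) ∨ y)) ⊃ (y ⊃ (x ⊃ (x ⊃ ¬y)))): 0 ≤ 0, so result = 1
¬(((x ∧ (¬y ∧ (x ⊃ x))) ∧ (((y ∨ (x ∧ x)) ∧ y) ∨ y)) ⊃ (y ⊃ (x ⊃ (x ⊃ ¬y)))): Gödel ¬ of 1 = 0 (operand ≠ 0)

0.00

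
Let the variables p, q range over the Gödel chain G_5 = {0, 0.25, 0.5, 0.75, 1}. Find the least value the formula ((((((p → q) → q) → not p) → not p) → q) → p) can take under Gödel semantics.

The minimum is attained at p = 0, q = 0.25:
  (p → q): 0 ≤ 0.25, so result = 1
  ((p → q) → q): 1 > 0.25, so result = 0.25
  not p: Gödel ¬ of 0 = 1 (operand is 0)
  (((p → q) → q) → not p): 0.25 ≤ 1, so result = 1
  not p: Gödel ¬ of 0 = 1 (operand is 0)
  ((((p → q) → q) → not p) → not p): 1 ≤ 1, so result = 1
  (((((p → q) → q) → not p) → not p) → q): 1 > 0.25, so result = 0.25
  ((((((p → q) → q) → not p) → not p) → q) → p): 0.25 > 0, so result = 0
Checking all 25 assignments confirms none give a value below 0.00.

0.00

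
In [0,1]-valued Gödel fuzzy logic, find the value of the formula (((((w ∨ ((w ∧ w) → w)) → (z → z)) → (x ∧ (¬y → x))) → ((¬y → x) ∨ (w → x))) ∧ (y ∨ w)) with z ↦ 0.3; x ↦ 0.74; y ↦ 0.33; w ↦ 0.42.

0.42

(w ∧ w) = min(0.42, 0.42) = 0.42
((w ∧ w) → w): 0.42 ≤ 0.42, so result = 1
(w ∨ ((w ∧ w) → w)) = max(0.42, 1) = 1
(z → z): 0.3 ≤ 0.3, so result = 1
((w ∨ ((w ∧ w) → w)) → (z → z)): 1 ≤ 1, so result = 1
¬y: Gödel ¬ of 0.33 = 0 (operand ≠ 0)
(¬y → x): 0 ≤ 0.74, so result = 1
(x ∧ (¬y → x)) = min(0.74, 1) = 0.74
(((w ∨ ((w ∧ w) → w)) → (z → z)) → (x ∧ (¬y → x))): 1 > 0.74, so result = 0.74
¬y: Gödel ¬ of 0.33 = 0 (operand ≠ 0)
(¬y → x): 0 ≤ 0.74, so result = 1
(w → x): 0.42 ≤ 0.74, so result = 1
((¬y → x) ∨ (w → x)) = max(1, 1) = 1
((((w ∨ ((w ∧ w) → w)) → (z → z)) → (x ∧ (¬y → x))) → ((¬y → x) ∨ (w → x))): 0.74 ≤ 1, so result = 1
(y ∨ w) = max(0.33, 0.42) = 0.42
(((((w ∨ ((w ∧ w) → w)) → (z → z)) → (x ∧ (¬y → x))) → ((¬y → x) ∨ (w → x))) ∧ (y ∨ w)) = min(1, 0.42) = 0.42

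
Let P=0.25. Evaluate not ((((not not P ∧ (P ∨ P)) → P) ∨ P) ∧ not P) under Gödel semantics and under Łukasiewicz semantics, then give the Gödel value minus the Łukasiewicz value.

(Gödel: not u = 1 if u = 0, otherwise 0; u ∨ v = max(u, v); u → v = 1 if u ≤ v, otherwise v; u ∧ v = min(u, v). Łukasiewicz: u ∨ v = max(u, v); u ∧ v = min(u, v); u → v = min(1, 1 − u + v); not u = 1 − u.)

0.75

Gödel evaluation:
  not P: Gödel ¬ of 0.25 = 0 (operand ≠ 0)
  not not P: Gödel ¬ of 0 = 1 (operand is 0)
  (P ∨ P) = max(0.25, 0.25) = 0.25
  (not not P ∧ (P ∨ P)) = min(1, 0.25) = 0.25
  ((not not P ∧ (P ∨ P)) → P): 0.25 ≤ 0.25, so result = 1
  (((not not P ∧ (P ∨ P)) → P) ∨ P) = max(1, 0.25) = 1
  not P: Gödel ¬ of 0.25 = 0 (operand ≠ 0)
  ((((not not P ∧ (P ∨ P)) → P) ∨ P) ∧ not P) = min(1, 0) = 0
  not ((((not not P ∧ (P ∨ P)) → P) ∨ P) ∧ not P): Gödel ¬ of 0 = 1 (operand is 0)
  Gödel value = 1
Łukasiewicz evaluation:
  not P: Łukasiewicz ¬ gives 1 − 0.25 = 0.75
  not not P: Łukasiewicz ¬ gives 1 − 0.75 = 0.25
  (P ∨ P) = max(0.25, 0.25) = 0.25
  (not not P ∧ (P ∨ P)) = min(0.25, 0.25) = 0.25
  ((not not P ∧ (P ∨ P)) → P): min(1, 1 − 0.25 + 0.25) = 1
  (((not not P ∧ (P ∨ P)) → P) ∨ P) = max(1, 0.25) = 1
  not P: Łukasiewicz ¬ gives 1 − 0.25 = 0.75
  ((((not not P ∧ (P ∨ P)) → P) ∨ P) ∧ not P) = min(1, 0.75) = 0.75
  not ((((not not P ∧ (P ∨ P)) → P) ∨ P) ∧ not P): Łukasiewicz ¬ gives 1 − 0.75 = 0.25
  Łukasiewicz value = 0.25
Difference: 1 − 0.25 = 0.75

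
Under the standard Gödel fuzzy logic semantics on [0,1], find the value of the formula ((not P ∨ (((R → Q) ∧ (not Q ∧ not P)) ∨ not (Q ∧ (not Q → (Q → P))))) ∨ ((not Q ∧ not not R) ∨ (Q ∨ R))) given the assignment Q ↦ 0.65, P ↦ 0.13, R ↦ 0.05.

0.65

not P: Gödel ¬ of 0.13 = 0 (operand ≠ 0)
(R → Q): 0.05 ≤ 0.65, so result = 1
not Q: Gödel ¬ of 0.65 = 0 (operand ≠ 0)
not P: Gödel ¬ of 0.13 = 0 (operand ≠ 0)
(not Q ∧ not P) = min(0, 0) = 0
((R → Q) ∧ (not Q ∧ not P)) = min(1, 0) = 0
not Q: Gödel ¬ of 0.65 = 0 (operand ≠ 0)
(Q → P): 0.65 > 0.13, so result = 0.13
(not Q → (Q → P)): 0 ≤ 0.13, so result = 1
(Q ∧ (not Q → (Q → P))) = min(0.65, 1) = 0.65
not (Q ∧ (not Q → (Q → P))): Gödel ¬ of 0.65 = 0 (operand ≠ 0)
(((R → Q) ∧ (not Q ∧ not P)) ∨ not (Q ∧ (not Q → (Q → P)))) = max(0, 0) = 0
(not P ∨ (((R → Q) ∧ (not Q ∧ not P)) ∨ not (Q ∧ (not Q → (Q → P))))) = max(0, 0) = 0
not Q: Gödel ¬ of 0.65 = 0 (operand ≠ 0)
not R: Gödel ¬ of 0.05 = 0 (operand ≠ 0)
not not R: Gödel ¬ of 0 = 1 (operand is 0)
(not Q ∧ not not R) = min(0, 1) = 0
(Q ∨ R) = max(0.65, 0.05) = 0.65
((not Q ∧ not not R) ∨ (Q ∨ R)) = max(0, 0.65) = 0.65
((not P ∨ (((R → Q) ∧ (not Q ∧ not P)) ∨ not (Q ∧ (not Q → (Q → P))))) ∨ ((not Q ∧ not not R) ∨ (Q ∨ R))) = max(0, 0.65) = 0.65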